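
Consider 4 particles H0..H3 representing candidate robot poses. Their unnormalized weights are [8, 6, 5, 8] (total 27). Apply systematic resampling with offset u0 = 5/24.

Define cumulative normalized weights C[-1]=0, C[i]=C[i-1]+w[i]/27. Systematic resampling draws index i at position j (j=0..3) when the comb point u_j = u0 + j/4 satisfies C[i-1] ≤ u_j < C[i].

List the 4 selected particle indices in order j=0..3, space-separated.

0 1 3 3

C = [8/27, 14/27, 19/27, 1]
j=0: u_0=5/24 ∈ [0, 8/27) → index 0
j=1: u_1=11/24 ∈ [8/27, 14/27) → index 1
j=2: u_2=17/24 ∈ [19/27, 1) → index 3
j=3: u_3=23/24 ∈ [19/27, 1) → index 3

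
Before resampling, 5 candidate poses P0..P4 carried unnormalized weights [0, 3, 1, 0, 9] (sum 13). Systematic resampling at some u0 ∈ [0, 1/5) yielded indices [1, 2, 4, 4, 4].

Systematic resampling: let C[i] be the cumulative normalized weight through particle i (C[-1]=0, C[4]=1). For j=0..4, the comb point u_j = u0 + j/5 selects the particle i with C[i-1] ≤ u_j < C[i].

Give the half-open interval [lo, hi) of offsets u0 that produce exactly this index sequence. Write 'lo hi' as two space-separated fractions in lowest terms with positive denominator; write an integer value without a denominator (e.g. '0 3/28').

C = [0, 3/13, 4/13, 4/13, 1]
j=0 picked index 1: u0 ∈ [0, 3/13)
j=1 picked index 2: u0 ∈ [2/65, 7/65)
j=2 picked index 4: u0 ∈ [-6/65, 3/5)
j=3 picked index 4: u0 ∈ [-19/65, 2/5)
j=4 picked index 4: u0 ∈ [-32/65, 1/5)
intersection: [2/65, 7/65)

2/65 7/65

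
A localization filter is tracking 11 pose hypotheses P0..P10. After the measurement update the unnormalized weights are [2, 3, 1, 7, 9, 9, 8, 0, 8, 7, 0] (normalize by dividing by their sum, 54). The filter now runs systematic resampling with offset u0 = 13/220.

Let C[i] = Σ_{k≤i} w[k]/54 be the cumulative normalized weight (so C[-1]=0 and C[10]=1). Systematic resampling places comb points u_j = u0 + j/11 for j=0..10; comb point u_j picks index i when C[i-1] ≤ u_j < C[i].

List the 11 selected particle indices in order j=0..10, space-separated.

C = [1/27, 5/54, 1/9, 13/54, 11/27, 31/54, 13/18, 13/18, 47/54, 1, 1]
j=0: u_0=13/220 ∈ [1/27, 5/54) → index 1
j=1: u_1=3/20 ∈ [1/9, 13/54) → index 3
j=2: u_2=53/220 ∈ [13/54, 11/27) → index 4
j=3: u_3=73/220 ∈ [13/54, 11/27) → index 4
j=4: u_4=93/220 ∈ [11/27, 31/54) → index 5
j=5: u_5=113/220 ∈ [11/27, 31/54) → index 5
j=6: u_6=133/220 ∈ [31/54, 13/18) → index 6
j=7: u_7=153/220 ∈ [31/54, 13/18) → index 6
j=8: u_8=173/220 ∈ [13/18, 47/54) → index 8
j=9: u_9=193/220 ∈ [47/54, 1) → index 9
j=10: u_10=213/220 ∈ [47/54, 1) → index 9

1 3 4 4 5 5 6 6 8 9 9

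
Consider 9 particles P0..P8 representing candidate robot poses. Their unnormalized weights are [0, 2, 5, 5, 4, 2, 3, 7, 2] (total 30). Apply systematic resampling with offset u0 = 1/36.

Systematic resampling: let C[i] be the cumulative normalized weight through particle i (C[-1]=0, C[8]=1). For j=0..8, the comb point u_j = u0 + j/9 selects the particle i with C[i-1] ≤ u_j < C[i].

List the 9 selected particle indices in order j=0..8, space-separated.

C = [0, 1/15, 7/30, 2/5, 8/15, 3/5, 7/10, 14/15, 1]
j=0: u_0=1/36 ∈ [0, 1/15) → index 1
j=1: u_1=5/36 ∈ [1/15, 7/30) → index 2
j=2: u_2=1/4 ∈ [7/30, 2/5) → index 3
j=3: u_3=13/36 ∈ [7/30, 2/5) → index 3
j=4: u_4=17/36 ∈ [2/5, 8/15) → index 4
j=5: u_5=7/12 ∈ [8/15, 3/5) → index 5
j=6: u_6=25/36 ∈ [3/5, 7/10) → index 6
j=7: u_7=29/36 ∈ [7/10, 14/15) → index 7
j=8: u_8=11/12 ∈ [7/10, 14/15) → index 7

1 2 3 3 4 5 6 7 7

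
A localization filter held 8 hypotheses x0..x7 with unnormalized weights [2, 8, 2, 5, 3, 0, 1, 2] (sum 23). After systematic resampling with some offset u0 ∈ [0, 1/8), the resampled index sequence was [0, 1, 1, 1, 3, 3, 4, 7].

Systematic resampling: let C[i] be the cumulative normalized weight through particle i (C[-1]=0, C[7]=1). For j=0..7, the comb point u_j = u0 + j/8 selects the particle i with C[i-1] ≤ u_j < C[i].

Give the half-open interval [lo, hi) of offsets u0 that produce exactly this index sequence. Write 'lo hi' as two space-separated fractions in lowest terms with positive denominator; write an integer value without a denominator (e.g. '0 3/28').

7/184 11/184

C = [2/23, 10/23, 12/23, 17/23, 20/23, 20/23, 21/23, 1]
j=0 picked index 0: u0 ∈ [0, 2/23)
j=1 picked index 1: u0 ∈ [-7/184, 57/184)
j=2 picked index 1: u0 ∈ [-15/92, 17/92)
j=3 picked index 1: u0 ∈ [-53/184, 11/184)
j=4 picked index 3: u0 ∈ [1/46, 11/46)
j=5 picked index 3: u0 ∈ [-19/184, 21/184)
j=6 picked index 4: u0 ∈ [-1/92, 11/92)
j=7 picked index 7: u0 ∈ [7/184, 1/8)
intersection: [7/184, 11/184)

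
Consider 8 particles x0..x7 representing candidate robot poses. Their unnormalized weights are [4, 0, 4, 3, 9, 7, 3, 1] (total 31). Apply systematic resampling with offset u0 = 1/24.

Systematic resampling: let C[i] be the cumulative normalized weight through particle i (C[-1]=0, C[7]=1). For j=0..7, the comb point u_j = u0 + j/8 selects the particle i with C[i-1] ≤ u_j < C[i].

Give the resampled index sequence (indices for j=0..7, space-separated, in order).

C = [4/31, 4/31, 8/31, 11/31, 20/31, 27/31, 30/31, 1]
j=0: u_0=1/24 ∈ [0, 4/31) → index 0
j=1: u_1=1/6 ∈ [4/31, 8/31) → index 2
j=2: u_2=7/24 ∈ [8/31, 11/31) → index 3
j=3: u_3=5/12 ∈ [11/31, 20/31) → index 4
j=4: u_4=13/24 ∈ [11/31, 20/31) → index 4
j=5: u_5=2/3 ∈ [20/31, 27/31) → index 5
j=6: u_6=19/24 ∈ [20/31, 27/31) → index 5
j=7: u_7=11/12 ∈ [27/31, 30/31) → index 6

0 2 3 4 4 5 5 6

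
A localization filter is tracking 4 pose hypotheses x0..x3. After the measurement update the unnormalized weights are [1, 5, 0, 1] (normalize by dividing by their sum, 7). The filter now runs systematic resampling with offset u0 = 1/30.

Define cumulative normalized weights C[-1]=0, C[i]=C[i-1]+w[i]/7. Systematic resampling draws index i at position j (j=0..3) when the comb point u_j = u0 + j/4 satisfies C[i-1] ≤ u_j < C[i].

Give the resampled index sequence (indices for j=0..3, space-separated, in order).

C = [1/7, 6/7, 6/7, 1]
j=0: u_0=1/30 ∈ [0, 1/7) → index 0
j=1: u_1=17/60 ∈ [1/7, 6/7) → index 1
j=2: u_2=8/15 ∈ [1/7, 6/7) → index 1
j=3: u_3=47/60 ∈ [1/7, 6/7) → index 1

0 1 1 1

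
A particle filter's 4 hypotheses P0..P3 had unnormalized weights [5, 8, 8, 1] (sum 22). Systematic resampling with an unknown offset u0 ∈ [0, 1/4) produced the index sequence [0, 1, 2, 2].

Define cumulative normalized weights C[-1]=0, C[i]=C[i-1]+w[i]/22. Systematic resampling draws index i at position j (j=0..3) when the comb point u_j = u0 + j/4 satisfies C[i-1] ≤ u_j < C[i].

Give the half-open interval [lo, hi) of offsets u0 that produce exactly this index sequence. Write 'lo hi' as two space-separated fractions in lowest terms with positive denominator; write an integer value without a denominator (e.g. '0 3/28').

C = [5/22, 13/22, 21/22, 1]
j=0 picked index 0: u0 ∈ [0, 5/22)
j=1 picked index 1: u0 ∈ [-1/44, 15/44)
j=2 picked index 2: u0 ∈ [1/11, 5/11)
j=3 picked index 2: u0 ∈ [-7/44, 9/44)
intersection: [1/11, 9/44)

1/11 9/44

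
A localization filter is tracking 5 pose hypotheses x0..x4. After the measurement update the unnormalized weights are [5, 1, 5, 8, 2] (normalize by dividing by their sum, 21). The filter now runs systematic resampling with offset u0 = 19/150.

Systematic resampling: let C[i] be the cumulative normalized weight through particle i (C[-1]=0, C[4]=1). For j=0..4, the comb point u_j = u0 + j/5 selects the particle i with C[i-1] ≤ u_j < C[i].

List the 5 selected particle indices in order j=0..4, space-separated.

0 2 3 3 4

C = [5/21, 2/7, 11/21, 19/21, 1]
j=0: u_0=19/150 ∈ [0, 5/21) → index 0
j=1: u_1=49/150 ∈ [2/7, 11/21) → index 2
j=2: u_2=79/150 ∈ [11/21, 19/21) → index 3
j=3: u_3=109/150 ∈ [11/21, 19/21) → index 3
j=4: u_4=139/150 ∈ [19/21, 1) → index 4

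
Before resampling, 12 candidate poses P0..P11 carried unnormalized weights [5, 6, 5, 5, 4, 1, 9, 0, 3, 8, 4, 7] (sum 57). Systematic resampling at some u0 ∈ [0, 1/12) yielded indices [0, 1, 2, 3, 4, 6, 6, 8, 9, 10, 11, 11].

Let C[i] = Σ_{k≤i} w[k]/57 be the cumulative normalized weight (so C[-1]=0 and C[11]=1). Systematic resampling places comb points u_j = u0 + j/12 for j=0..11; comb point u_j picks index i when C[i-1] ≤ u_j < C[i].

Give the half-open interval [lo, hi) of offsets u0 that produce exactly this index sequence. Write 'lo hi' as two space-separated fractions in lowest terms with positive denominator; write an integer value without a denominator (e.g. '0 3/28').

C = [5/57, 11/57, 16/57, 7/19, 25/57, 26/57, 35/57, 35/57, 2/3, 46/57, 50/57, 1]
j=0 picked index 0: u0 ∈ [0, 5/57)
j=1 picked index 1: u0 ∈ [1/228, 25/228)
j=2 picked index 2: u0 ∈ [1/38, 13/114)
j=3 picked index 3: u0 ∈ [7/228, 9/76)
j=4 picked index 4: u0 ∈ [2/57, 2/19)
j=5 picked index 6: u0 ∈ [3/76, 15/76)
j=6 picked index 6: u0 ∈ [-5/114, 13/114)
j=7 picked index 8: u0 ∈ [7/228, 1/12)
j=8 picked index 9: u0 ∈ [0, 8/57)
j=9 picked index 10: u0 ∈ [13/228, 29/228)
j=10 picked index 11: u0 ∈ [5/114, 1/6)
j=11 picked index 11: u0 ∈ [-3/76, 1/12)
intersection: [13/228, 1/12)

13/228 1/12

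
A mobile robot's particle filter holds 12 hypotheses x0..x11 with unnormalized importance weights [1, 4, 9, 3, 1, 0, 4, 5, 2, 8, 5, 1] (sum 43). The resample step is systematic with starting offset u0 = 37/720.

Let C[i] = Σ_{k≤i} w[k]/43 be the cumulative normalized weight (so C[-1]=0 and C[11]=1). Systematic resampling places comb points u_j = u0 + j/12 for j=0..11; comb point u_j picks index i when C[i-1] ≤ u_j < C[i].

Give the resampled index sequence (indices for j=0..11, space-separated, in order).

C = [1/43, 5/43, 14/43, 17/43, 18/43, 18/43, 22/43, 27/43, 29/43, 37/43, 42/43, 1]
j=0: u_0=37/720 ∈ [1/43, 5/43) → index 1
j=1: u_1=97/720 ∈ [5/43, 14/43) → index 2
j=2: u_2=157/720 ∈ [5/43, 14/43) → index 2
j=3: u_3=217/720 ∈ [5/43, 14/43) → index 2
j=4: u_4=277/720 ∈ [14/43, 17/43) → index 3
j=5: u_5=337/720 ∈ [18/43, 22/43) → index 6
j=6: u_6=397/720 ∈ [22/43, 27/43) → index 7
j=7: u_7=457/720 ∈ [27/43, 29/43) → index 8
j=8: u_8=517/720 ∈ [29/43, 37/43) → index 9
j=9: u_9=577/720 ∈ [29/43, 37/43) → index 9
j=10: u_10=637/720 ∈ [37/43, 42/43) → index 10
j=11: u_11=697/720 ∈ [37/43, 42/43) → index 10

1 2 2 2 3 6 7 8 9 9 10 10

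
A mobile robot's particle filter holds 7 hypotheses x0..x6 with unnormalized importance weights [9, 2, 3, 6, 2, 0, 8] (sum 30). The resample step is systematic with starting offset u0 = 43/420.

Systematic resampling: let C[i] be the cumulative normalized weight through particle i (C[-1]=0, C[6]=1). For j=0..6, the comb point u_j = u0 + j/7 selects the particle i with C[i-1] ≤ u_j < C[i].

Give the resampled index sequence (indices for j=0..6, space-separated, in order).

C = [3/10, 11/30, 7/15, 2/3, 11/15, 11/15, 1]
j=0: u_0=43/420 ∈ [0, 3/10) → index 0
j=1: u_1=103/420 ∈ [0, 3/10) → index 0
j=2: u_2=163/420 ∈ [11/30, 7/15) → index 2
j=3: u_3=223/420 ∈ [7/15, 2/3) → index 3
j=4: u_4=283/420 ∈ [2/3, 11/15) → index 4
j=5: u_5=49/60 ∈ [11/15, 1) → index 6
j=6: u_6=403/420 ∈ [11/15, 1) → index 6

0 0 2 3 4 6 6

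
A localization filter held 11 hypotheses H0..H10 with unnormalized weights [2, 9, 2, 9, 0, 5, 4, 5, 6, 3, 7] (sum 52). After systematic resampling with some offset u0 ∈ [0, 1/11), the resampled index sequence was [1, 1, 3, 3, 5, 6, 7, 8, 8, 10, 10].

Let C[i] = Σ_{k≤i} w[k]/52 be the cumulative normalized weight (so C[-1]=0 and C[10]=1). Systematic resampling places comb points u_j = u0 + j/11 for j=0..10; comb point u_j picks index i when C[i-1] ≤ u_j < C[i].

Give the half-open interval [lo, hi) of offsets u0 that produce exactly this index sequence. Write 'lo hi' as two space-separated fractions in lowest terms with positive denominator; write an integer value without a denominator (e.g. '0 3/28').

3/44 23/286

C = [1/26, 11/52, 1/4, 11/26, 11/26, 27/52, 31/52, 9/13, 21/26, 45/52, 1]
j=0 picked index 1: u0 ∈ [1/26, 11/52)
j=1 picked index 1: u0 ∈ [-15/286, 69/572)
j=2 picked index 3: u0 ∈ [3/44, 69/286)
j=3 picked index 3: u0 ∈ [-1/44, 43/286)
j=4 picked index 5: u0 ∈ [17/286, 89/572)
j=5 picked index 6: u0 ∈ [37/572, 81/572)
j=6 picked index 7: u0 ∈ [29/572, 21/143)
j=7 picked index 8: u0 ∈ [8/143, 49/286)
j=8 picked index 8: u0 ∈ [-5/143, 23/286)
j=9 picked index 10: u0 ∈ [27/572, 2/11)
j=10 picked index 10: u0 ∈ [-25/572, 1/11)
intersection: [3/44, 23/286)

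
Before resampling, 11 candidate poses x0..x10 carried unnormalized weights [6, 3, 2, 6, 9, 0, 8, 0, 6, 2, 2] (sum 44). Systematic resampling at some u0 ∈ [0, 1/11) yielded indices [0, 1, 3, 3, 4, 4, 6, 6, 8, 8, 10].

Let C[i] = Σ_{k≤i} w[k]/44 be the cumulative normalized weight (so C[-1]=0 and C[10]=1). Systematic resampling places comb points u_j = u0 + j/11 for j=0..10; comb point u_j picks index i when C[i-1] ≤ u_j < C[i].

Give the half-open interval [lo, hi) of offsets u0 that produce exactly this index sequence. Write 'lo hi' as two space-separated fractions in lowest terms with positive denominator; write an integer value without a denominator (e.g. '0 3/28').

C = [3/22, 9/44, 1/4, 17/44, 13/22, 13/22, 17/22, 17/22, 10/11, 21/22, 1]
j=0 picked index 0: u0 ∈ [0, 3/22)
j=1 picked index 1: u0 ∈ [1/22, 5/44)
j=2 picked index 3: u0 ∈ [3/44, 9/44)
j=3 picked index 3: u0 ∈ [-1/44, 5/44)
j=4 picked index 4: u0 ∈ [1/44, 5/22)
j=5 picked index 4: u0 ∈ [-3/44, 3/22)
j=6 picked index 6: u0 ∈ [1/22, 5/22)
j=7 picked index 6: u0 ∈ [-1/22, 3/22)
j=8 picked index 8: u0 ∈ [1/22, 2/11)
j=9 picked index 8: u0 ∈ [-1/22, 1/11)
j=10 picked index 10: u0 ∈ [1/22, 1/11)
intersection: [3/44, 1/11)

3/44 1/11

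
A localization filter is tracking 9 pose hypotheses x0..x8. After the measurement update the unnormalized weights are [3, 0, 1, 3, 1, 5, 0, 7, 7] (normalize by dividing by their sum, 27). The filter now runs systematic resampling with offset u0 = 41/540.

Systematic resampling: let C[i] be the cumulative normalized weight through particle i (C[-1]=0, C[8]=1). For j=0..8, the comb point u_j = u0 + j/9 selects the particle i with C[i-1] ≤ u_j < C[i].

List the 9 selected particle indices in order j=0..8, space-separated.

C = [1/9, 1/9, 4/27, 7/27, 8/27, 13/27, 13/27, 20/27, 1]
j=0: u_0=41/540 ∈ [0, 1/9) → index 0
j=1: u_1=101/540 ∈ [4/27, 7/27) → index 3
j=2: u_2=161/540 ∈ [8/27, 13/27) → index 5
j=3: u_3=221/540 ∈ [8/27, 13/27) → index 5
j=4: u_4=281/540 ∈ [13/27, 20/27) → index 7
j=5: u_5=341/540 ∈ [13/27, 20/27) → index 7
j=6: u_6=401/540 ∈ [20/27, 1) → index 8
j=7: u_7=461/540 ∈ [20/27, 1) → index 8
j=8: u_8=521/540 ∈ [20/27, 1) → index 8

0 3 5 5 7 7 8 8 8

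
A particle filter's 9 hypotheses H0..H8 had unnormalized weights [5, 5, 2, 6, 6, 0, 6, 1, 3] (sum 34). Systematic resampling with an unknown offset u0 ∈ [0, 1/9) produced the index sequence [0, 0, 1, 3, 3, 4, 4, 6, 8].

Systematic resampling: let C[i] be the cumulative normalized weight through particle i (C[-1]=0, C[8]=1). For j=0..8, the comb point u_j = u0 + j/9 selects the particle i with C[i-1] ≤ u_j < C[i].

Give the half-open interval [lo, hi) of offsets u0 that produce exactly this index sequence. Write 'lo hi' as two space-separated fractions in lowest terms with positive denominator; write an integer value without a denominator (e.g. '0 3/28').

C = [5/34, 5/17, 6/17, 9/17, 12/17, 12/17, 15/17, 31/34, 1]
j=0 picked index 0: u0 ∈ [0, 5/34)
j=1 picked index 0: u0 ∈ [-1/9, 11/306)
j=2 picked index 1: u0 ∈ [-23/306, 11/153)
j=3 picked index 3: u0 ∈ [1/51, 10/51)
j=4 picked index 3: u0 ∈ [-14/153, 13/153)
j=5 picked index 4: u0 ∈ [-4/153, 23/153)
j=6 picked index 4: u0 ∈ [-7/51, 2/51)
j=7 picked index 6: u0 ∈ [-11/153, 16/153)
j=8 picked index 8: u0 ∈ [7/306, 1/9)
intersection: [7/306, 11/306)

7/306 11/306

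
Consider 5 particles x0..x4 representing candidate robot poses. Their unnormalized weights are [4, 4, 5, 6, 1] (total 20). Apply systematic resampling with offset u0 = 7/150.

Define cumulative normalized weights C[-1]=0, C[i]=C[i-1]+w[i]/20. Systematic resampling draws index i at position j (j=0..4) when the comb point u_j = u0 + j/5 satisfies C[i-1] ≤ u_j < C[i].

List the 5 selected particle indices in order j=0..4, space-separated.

0 1 2 2 3

C = [1/5, 2/5, 13/20, 19/20, 1]
j=0: u_0=7/150 ∈ [0, 1/5) → index 0
j=1: u_1=37/150 ∈ [1/5, 2/5) → index 1
j=2: u_2=67/150 ∈ [2/5, 13/20) → index 2
j=3: u_3=97/150 ∈ [2/5, 13/20) → index 2
j=4: u_4=127/150 ∈ [13/20, 19/20) → index 3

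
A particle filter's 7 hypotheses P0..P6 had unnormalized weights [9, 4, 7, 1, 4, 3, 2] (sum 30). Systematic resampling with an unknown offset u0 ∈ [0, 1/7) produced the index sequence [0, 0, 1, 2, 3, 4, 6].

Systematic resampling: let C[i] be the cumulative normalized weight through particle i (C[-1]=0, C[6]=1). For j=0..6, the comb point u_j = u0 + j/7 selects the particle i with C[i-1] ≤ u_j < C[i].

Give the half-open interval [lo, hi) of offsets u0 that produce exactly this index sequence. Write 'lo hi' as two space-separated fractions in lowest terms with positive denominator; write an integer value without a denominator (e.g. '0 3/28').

2/21 5/42

C = [3/10, 13/30, 2/3, 7/10, 5/6, 14/15, 1]
j=0 picked index 0: u0 ∈ [0, 3/10)
j=1 picked index 0: u0 ∈ [-1/7, 11/70)
j=2 picked index 1: u0 ∈ [1/70, 31/210)
j=3 picked index 2: u0 ∈ [1/210, 5/21)
j=4 picked index 3: u0 ∈ [2/21, 9/70)
j=5 picked index 4: u0 ∈ [-1/70, 5/42)
j=6 picked index 6: u0 ∈ [8/105, 1/7)
intersection: [2/21, 5/42)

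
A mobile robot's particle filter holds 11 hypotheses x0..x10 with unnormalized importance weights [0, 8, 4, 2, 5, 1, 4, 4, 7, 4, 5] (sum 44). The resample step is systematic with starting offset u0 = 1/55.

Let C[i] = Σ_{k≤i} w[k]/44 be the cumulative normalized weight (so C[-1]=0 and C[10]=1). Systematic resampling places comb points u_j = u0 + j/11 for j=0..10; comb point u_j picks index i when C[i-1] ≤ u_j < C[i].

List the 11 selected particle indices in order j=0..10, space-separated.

1 1 2 3 4 6 7 8 8 9 10

C = [0, 2/11, 3/11, 7/22, 19/44, 5/11, 6/11, 7/11, 35/44, 39/44, 1]
j=0: u_0=1/55 ∈ [0, 2/11) → index 1
j=1: u_1=6/55 ∈ [0, 2/11) → index 1
j=2: u_2=1/5 ∈ [2/11, 3/11) → index 2
j=3: u_3=16/55 ∈ [3/11, 7/22) → index 3
j=4: u_4=21/55 ∈ [7/22, 19/44) → index 4
j=5: u_5=26/55 ∈ [5/11, 6/11) → index 6
j=6: u_6=31/55 ∈ [6/11, 7/11) → index 7
j=7: u_7=36/55 ∈ [7/11, 35/44) → index 8
j=8: u_8=41/55 ∈ [7/11, 35/44) → index 8
j=9: u_9=46/55 ∈ [35/44, 39/44) → index 9
j=10: u_10=51/55 ∈ [39/44, 1) → index 10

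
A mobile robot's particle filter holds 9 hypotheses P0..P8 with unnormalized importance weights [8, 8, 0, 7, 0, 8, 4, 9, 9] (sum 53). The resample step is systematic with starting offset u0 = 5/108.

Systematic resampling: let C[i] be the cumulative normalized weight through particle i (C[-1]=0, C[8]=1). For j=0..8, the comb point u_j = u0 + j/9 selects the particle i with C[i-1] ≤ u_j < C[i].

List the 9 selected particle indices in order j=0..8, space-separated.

0 1 1 3 5 6 7 7 8

C = [8/53, 16/53, 16/53, 23/53, 23/53, 31/53, 35/53, 44/53, 1]
j=0: u_0=5/108 ∈ [0, 8/53) → index 0
j=1: u_1=17/108 ∈ [8/53, 16/53) → index 1
j=2: u_2=29/108 ∈ [8/53, 16/53) → index 1
j=3: u_3=41/108 ∈ [16/53, 23/53) → index 3
j=4: u_4=53/108 ∈ [23/53, 31/53) → index 5
j=5: u_5=65/108 ∈ [31/53, 35/53) → index 6
j=6: u_6=77/108 ∈ [35/53, 44/53) → index 7
j=7: u_7=89/108 ∈ [35/53, 44/53) → index 7
j=8: u_8=101/108 ∈ [44/53, 1) → index 8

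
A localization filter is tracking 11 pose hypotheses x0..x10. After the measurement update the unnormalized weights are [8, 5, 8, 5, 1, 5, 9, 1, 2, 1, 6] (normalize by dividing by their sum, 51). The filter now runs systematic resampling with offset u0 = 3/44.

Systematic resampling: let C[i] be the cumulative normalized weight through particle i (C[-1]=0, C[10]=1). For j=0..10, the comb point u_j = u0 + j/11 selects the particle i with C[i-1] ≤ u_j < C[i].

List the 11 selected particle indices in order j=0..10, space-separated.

C = [8/51, 13/51, 7/17, 26/51, 9/17, 32/51, 41/51, 14/17, 44/51, 15/17, 1]
j=0: u_0=3/44 ∈ [0, 8/51) → index 0
j=1: u_1=7/44 ∈ [8/51, 13/51) → index 1
j=2: u_2=1/4 ∈ [8/51, 13/51) → index 1
j=3: u_3=15/44 ∈ [13/51, 7/17) → index 2
j=4: u_4=19/44 ∈ [7/17, 26/51) → index 3
j=5: u_5=23/44 ∈ [26/51, 9/17) → index 4
j=6: u_6=27/44 ∈ [9/17, 32/51) → index 5
j=7: u_7=31/44 ∈ [32/51, 41/51) → index 6
j=8: u_8=35/44 ∈ [32/51, 41/51) → index 6
j=9: u_9=39/44 ∈ [15/17, 1) → index 10
j=10: u_10=43/44 ∈ [15/17, 1) → index 10

0 1 1 2 3 4 5 6 6 10 10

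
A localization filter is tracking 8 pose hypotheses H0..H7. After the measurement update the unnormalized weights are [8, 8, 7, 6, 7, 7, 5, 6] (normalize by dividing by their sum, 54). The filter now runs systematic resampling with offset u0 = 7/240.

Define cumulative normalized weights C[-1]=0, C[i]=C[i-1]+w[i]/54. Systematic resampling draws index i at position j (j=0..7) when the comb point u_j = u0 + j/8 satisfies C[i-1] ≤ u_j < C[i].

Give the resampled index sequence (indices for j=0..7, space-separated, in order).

0 1 1 2 3 4 5 7

C = [4/27, 8/27, 23/54, 29/54, 2/3, 43/54, 8/9, 1]
j=0: u_0=7/240 ∈ [0, 4/27) → index 0
j=1: u_1=37/240 ∈ [4/27, 8/27) → index 1
j=2: u_2=67/240 ∈ [4/27, 8/27) → index 1
j=3: u_3=97/240 ∈ [8/27, 23/54) → index 2
j=4: u_4=127/240 ∈ [23/54, 29/54) → index 3
j=5: u_5=157/240 ∈ [29/54, 2/3) → index 4
j=6: u_6=187/240 ∈ [2/3, 43/54) → index 5
j=7: u_7=217/240 ∈ [8/9, 1) → index 7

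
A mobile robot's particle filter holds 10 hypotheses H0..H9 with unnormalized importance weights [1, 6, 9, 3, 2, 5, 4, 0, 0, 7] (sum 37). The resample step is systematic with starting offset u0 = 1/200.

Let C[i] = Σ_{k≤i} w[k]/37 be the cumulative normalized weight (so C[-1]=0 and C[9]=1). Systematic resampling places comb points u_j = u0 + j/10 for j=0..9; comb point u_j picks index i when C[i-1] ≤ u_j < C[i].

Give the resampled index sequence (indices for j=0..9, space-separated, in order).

C = [1/37, 7/37, 16/37, 19/37, 21/37, 26/37, 30/37, 30/37, 30/37, 1]
j=0: u_0=1/200 ∈ [0, 1/37) → index 0
j=1: u_1=21/200 ∈ [1/37, 7/37) → index 1
j=2: u_2=41/200 ∈ [7/37, 16/37) → index 2
j=3: u_3=61/200 ∈ [7/37, 16/37) → index 2
j=4: u_4=81/200 ∈ [7/37, 16/37) → index 2
j=5: u_5=101/200 ∈ [16/37, 19/37) → index 3
j=6: u_6=121/200 ∈ [21/37, 26/37) → index 5
j=7: u_7=141/200 ∈ [26/37, 30/37) → index 6
j=8: u_8=161/200 ∈ [26/37, 30/37) → index 6
j=9: u_9=181/200 ∈ [30/37, 1) → index 9

0 1 2 2 2 3 5 6 6 9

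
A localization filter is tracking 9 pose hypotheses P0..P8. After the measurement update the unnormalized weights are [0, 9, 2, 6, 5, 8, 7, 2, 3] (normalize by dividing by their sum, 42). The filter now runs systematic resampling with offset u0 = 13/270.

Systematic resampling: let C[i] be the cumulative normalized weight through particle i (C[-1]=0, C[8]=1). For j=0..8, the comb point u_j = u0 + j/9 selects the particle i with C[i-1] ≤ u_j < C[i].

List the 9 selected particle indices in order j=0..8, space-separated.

C = [0, 3/14, 11/42, 17/42, 11/21, 5/7, 37/42, 13/14, 1]
j=0: u_0=13/270 ∈ [0, 3/14) → index 1
j=1: u_1=43/270 ∈ [0, 3/14) → index 1
j=2: u_2=73/270 ∈ [11/42, 17/42) → index 3
j=3: u_3=103/270 ∈ [11/42, 17/42) → index 3
j=4: u_4=133/270 ∈ [17/42, 11/21) → index 4
j=5: u_5=163/270 ∈ [11/21, 5/7) → index 5
j=6: u_6=193/270 ∈ [5/7, 37/42) → index 6
j=7: u_7=223/270 ∈ [5/7, 37/42) → index 6
j=8: u_8=253/270 ∈ [13/14, 1) → index 8

1 1 3 3 4 5 6 6 8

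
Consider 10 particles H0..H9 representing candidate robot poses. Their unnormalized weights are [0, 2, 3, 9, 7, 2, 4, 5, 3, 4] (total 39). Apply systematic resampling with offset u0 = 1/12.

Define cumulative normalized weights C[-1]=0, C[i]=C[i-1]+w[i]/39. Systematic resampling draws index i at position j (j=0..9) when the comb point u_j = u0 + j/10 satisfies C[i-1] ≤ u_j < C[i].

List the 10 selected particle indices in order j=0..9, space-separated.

2 3 3 4 4 5 6 7 8 9

C = [0, 2/39, 5/39, 14/39, 7/13, 23/39, 9/13, 32/39, 35/39, 1]
j=0: u_0=1/12 ∈ [2/39, 5/39) → index 2
j=1: u_1=11/60 ∈ [5/39, 14/39) → index 3
j=2: u_2=17/60 ∈ [5/39, 14/39) → index 3
j=3: u_3=23/60 ∈ [14/39, 7/13) → index 4
j=4: u_4=29/60 ∈ [14/39, 7/13) → index 4
j=5: u_5=7/12 ∈ [7/13, 23/39) → index 5
j=6: u_6=41/60 ∈ [23/39, 9/13) → index 6
j=7: u_7=47/60 ∈ [9/13, 32/39) → index 7
j=8: u_8=53/60 ∈ [32/39, 35/39) → index 8
j=9: u_9=59/60 ∈ [35/39, 1) → index 9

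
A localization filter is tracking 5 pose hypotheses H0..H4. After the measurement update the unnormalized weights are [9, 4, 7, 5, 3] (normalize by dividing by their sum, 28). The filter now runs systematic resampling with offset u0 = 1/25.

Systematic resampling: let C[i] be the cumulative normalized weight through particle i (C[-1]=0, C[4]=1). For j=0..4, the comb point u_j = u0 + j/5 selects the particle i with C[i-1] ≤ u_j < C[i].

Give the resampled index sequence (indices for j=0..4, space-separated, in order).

C = [9/28, 13/28, 5/7, 25/28, 1]
j=0: u_0=1/25 ∈ [0, 9/28) → index 0
j=1: u_1=6/25 ∈ [0, 9/28) → index 0
j=2: u_2=11/25 ∈ [9/28, 13/28) → index 1
j=3: u_3=16/25 ∈ [13/28, 5/7) → index 2
j=4: u_4=21/25 ∈ [5/7, 25/28) → index 3

0 0 1 2 3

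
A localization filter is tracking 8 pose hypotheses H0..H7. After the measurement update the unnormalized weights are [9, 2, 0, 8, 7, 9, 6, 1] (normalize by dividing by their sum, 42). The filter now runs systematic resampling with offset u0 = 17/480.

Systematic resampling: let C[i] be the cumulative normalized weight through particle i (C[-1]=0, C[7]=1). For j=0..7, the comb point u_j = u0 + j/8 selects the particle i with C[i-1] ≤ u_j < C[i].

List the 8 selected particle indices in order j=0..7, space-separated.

0 0 3 3 4 5 5 6

C = [3/14, 11/42, 11/42, 19/42, 13/21, 5/6, 41/42, 1]
j=0: u_0=17/480 ∈ [0, 3/14) → index 0
j=1: u_1=77/480 ∈ [0, 3/14) → index 0
j=2: u_2=137/480 ∈ [11/42, 19/42) → index 3
j=3: u_3=197/480 ∈ [11/42, 19/42) → index 3
j=4: u_4=257/480 ∈ [19/42, 13/21) → index 4
j=5: u_5=317/480 ∈ [13/21, 5/6) → index 5
j=6: u_6=377/480 ∈ [13/21, 5/6) → index 5
j=7: u_7=437/480 ∈ [5/6, 41/42) → index 6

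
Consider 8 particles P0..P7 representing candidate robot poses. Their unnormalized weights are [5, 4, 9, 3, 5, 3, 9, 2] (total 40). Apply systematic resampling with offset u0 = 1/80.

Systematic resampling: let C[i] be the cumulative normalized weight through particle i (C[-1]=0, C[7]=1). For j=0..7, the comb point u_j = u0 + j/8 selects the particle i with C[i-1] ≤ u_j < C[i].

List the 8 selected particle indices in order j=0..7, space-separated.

0 1 2 2 3 4 6 6

C = [1/8, 9/40, 9/20, 21/40, 13/20, 29/40, 19/20, 1]
j=0: u_0=1/80 ∈ [0, 1/8) → index 0
j=1: u_1=11/80 ∈ [1/8, 9/40) → index 1
j=2: u_2=21/80 ∈ [9/40, 9/20) → index 2
j=3: u_3=31/80 ∈ [9/40, 9/20) → index 2
j=4: u_4=41/80 ∈ [9/20, 21/40) → index 3
j=5: u_5=51/80 ∈ [21/40, 13/20) → index 4
j=6: u_6=61/80 ∈ [29/40, 19/20) → index 6
j=7: u_7=71/80 ∈ [29/40, 19/20) → index 6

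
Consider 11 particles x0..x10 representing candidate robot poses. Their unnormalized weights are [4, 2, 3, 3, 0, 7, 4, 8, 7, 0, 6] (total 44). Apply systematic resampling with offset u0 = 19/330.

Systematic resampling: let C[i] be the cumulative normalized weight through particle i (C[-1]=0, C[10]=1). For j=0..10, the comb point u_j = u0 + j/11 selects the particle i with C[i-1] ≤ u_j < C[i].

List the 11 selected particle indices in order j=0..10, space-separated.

C = [1/11, 3/22, 9/44, 3/11, 3/11, 19/44, 23/44, 31/44, 19/22, 19/22, 1]
j=0: u_0=19/330 ∈ [0, 1/11) → index 0
j=1: u_1=49/330 ∈ [3/22, 9/44) → index 2
j=2: u_2=79/330 ∈ [9/44, 3/11) → index 3
j=3: u_3=109/330 ∈ [3/11, 19/44) → index 5
j=4: u_4=139/330 ∈ [3/11, 19/44) → index 5
j=5: u_5=169/330 ∈ [19/44, 23/44) → index 6
j=6: u_6=199/330 ∈ [23/44, 31/44) → index 7
j=7: u_7=229/330 ∈ [23/44, 31/44) → index 7
j=8: u_8=259/330 ∈ [31/44, 19/22) → index 8
j=9: u_9=289/330 ∈ [19/22, 1) → index 10
j=10: u_10=29/30 ∈ [19/22, 1) → index 10

0 2 3 5 5 6 7 7 8 10 10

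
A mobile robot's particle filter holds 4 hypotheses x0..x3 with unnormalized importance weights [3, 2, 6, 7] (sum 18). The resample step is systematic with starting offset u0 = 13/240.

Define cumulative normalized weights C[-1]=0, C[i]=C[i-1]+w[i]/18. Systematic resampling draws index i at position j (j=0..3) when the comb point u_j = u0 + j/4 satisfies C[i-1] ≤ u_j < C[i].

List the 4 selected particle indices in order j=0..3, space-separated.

0 2 2 3

C = [1/6, 5/18, 11/18, 1]
j=0: u_0=13/240 ∈ [0, 1/6) → index 0
j=1: u_1=73/240 ∈ [5/18, 11/18) → index 2
j=2: u_2=133/240 ∈ [5/18, 11/18) → index 2
j=3: u_3=193/240 ∈ [11/18, 1) → index 3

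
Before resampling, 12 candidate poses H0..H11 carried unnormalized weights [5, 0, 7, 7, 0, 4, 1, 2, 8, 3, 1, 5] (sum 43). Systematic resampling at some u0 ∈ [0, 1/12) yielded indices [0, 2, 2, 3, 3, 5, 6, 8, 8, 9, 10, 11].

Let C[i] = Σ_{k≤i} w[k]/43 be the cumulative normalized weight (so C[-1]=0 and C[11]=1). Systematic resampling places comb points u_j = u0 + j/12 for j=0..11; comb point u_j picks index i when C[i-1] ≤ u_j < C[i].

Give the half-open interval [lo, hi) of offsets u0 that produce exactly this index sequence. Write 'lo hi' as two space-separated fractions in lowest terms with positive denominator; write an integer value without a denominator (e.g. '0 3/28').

C = [5/43, 5/43, 12/43, 19/43, 19/43, 23/43, 24/43, 26/43, 34/43, 37/43, 38/43, 1]
j=0 picked index 0: u0 ∈ [0, 5/43)
j=1 picked index 2: u0 ∈ [17/516, 101/516)
j=2 picked index 2: u0 ∈ [-13/258, 29/258)
j=3 picked index 3: u0 ∈ [5/172, 33/172)
j=4 picked index 3: u0 ∈ [-7/129, 14/129)
j=5 picked index 5: u0 ∈ [13/516, 61/516)
j=6 picked index 6: u0 ∈ [3/86, 5/86)
j=7 picked index 8: u0 ∈ [11/516, 107/516)
j=8 picked index 8: u0 ∈ [-8/129, 16/129)
j=9 picked index 9: u0 ∈ [7/172, 19/172)
j=10 picked index 10: u0 ∈ [7/258, 13/258)
j=11 picked index 11: u0 ∈ [-17/516, 1/12)
intersection: [7/172, 13/258)

7/172 13/258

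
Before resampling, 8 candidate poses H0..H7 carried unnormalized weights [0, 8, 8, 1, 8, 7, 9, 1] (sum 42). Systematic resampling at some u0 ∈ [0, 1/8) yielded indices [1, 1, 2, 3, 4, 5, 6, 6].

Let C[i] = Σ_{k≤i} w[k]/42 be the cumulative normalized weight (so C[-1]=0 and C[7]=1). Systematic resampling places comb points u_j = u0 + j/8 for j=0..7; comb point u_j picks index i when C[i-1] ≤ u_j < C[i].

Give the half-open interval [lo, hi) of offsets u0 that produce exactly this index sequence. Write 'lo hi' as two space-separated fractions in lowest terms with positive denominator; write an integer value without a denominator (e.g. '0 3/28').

1/84 5/168

C = [0, 4/21, 8/21, 17/42, 25/42, 16/21, 41/42, 1]
j=0 picked index 1: u0 ∈ [0, 4/21)
j=1 picked index 1: u0 ∈ [-1/8, 11/168)
j=2 picked index 2: u0 ∈ [-5/84, 11/84)
j=3 picked index 3: u0 ∈ [1/168, 5/168)
j=4 picked index 4: u0 ∈ [-2/21, 2/21)
j=5 picked index 5: u0 ∈ [-5/168, 23/168)
j=6 picked index 6: u0 ∈ [1/84, 19/84)
j=7 picked index 6: u0 ∈ [-19/168, 17/168)
intersection: [1/84, 5/168)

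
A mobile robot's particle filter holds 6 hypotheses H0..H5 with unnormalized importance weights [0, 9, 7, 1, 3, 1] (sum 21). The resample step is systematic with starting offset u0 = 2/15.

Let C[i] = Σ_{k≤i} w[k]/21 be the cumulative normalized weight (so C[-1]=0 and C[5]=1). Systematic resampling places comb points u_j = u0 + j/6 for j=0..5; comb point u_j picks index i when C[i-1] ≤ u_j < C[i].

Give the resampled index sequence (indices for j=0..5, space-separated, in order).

C = [0, 3/7, 16/21, 17/21, 20/21, 1]
j=0: u_0=2/15 ∈ [0, 3/7) → index 1
j=1: u_1=3/10 ∈ [0, 3/7) → index 1
j=2: u_2=7/15 ∈ [3/7, 16/21) → index 2
j=3: u_3=19/30 ∈ [3/7, 16/21) → index 2
j=4: u_4=4/5 ∈ [16/21, 17/21) → index 3
j=5: u_5=29/30 ∈ [20/21, 1) → index 5

1 1 2 2 3 5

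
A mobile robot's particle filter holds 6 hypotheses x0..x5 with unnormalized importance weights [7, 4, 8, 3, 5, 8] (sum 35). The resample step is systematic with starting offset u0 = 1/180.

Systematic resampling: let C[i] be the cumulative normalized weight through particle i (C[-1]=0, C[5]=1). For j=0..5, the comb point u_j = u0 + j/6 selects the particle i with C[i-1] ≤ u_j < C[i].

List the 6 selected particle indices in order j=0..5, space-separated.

0 0 2 2 4 5

C = [1/5, 11/35, 19/35, 22/35, 27/35, 1]
j=0: u_0=1/180 ∈ [0, 1/5) → index 0
j=1: u_1=31/180 ∈ [0, 1/5) → index 0
j=2: u_2=61/180 ∈ [11/35, 19/35) → index 2
j=3: u_3=91/180 ∈ [11/35, 19/35) → index 2
j=4: u_4=121/180 ∈ [22/35, 27/35) → index 4
j=5: u_5=151/180 ∈ [27/35, 1) → index 5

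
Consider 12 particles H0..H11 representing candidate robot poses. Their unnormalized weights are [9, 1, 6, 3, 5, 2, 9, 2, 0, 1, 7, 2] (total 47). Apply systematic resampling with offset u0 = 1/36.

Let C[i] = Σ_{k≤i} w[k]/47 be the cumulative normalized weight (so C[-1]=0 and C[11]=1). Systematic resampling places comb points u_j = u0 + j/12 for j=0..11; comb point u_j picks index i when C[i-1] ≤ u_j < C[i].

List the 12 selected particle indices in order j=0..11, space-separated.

C = [9/47, 10/47, 16/47, 19/47, 24/47, 26/47, 35/47, 37/47, 37/47, 38/47, 45/47, 1]
j=0: u_0=1/36 ∈ [0, 9/47) → index 0
j=1: u_1=1/9 ∈ [0, 9/47) → index 0
j=2: u_2=7/36 ∈ [9/47, 10/47) → index 1
j=3: u_3=5/18 ∈ [10/47, 16/47) → index 2
j=4: u_4=13/36 ∈ [16/47, 19/47) → index 3
j=5: u_5=4/9 ∈ [19/47, 24/47) → index 4
j=6: u_6=19/36 ∈ [24/47, 26/47) → index 5
j=7: u_7=11/18 ∈ [26/47, 35/47) → index 6
j=8: u_8=25/36 ∈ [26/47, 35/47) → index 6
j=9: u_9=7/9 ∈ [35/47, 37/47) → index 7
j=10: u_10=31/36 ∈ [38/47, 45/47) → index 10
j=11: u_11=17/18 ∈ [38/47, 45/47) → index 10

0 0 1 2 3 4 5 6 6 7 10 10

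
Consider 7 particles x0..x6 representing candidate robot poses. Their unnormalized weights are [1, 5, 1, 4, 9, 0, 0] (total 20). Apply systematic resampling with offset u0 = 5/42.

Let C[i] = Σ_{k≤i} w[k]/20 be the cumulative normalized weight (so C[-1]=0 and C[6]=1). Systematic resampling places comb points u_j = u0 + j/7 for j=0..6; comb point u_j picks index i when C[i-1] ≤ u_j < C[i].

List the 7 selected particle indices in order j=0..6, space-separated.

1 1 3 3 4 4 4

C = [1/20, 3/10, 7/20, 11/20, 1, 1, 1]
j=0: u_0=5/42 ∈ [1/20, 3/10) → index 1
j=1: u_1=11/42 ∈ [1/20, 3/10) → index 1
j=2: u_2=17/42 ∈ [7/20, 11/20) → index 3
j=3: u_3=23/42 ∈ [7/20, 11/20) → index 3
j=4: u_4=29/42 ∈ [11/20, 1) → index 4
j=5: u_5=5/6 ∈ [11/20, 1) → index 4
j=6: u_6=41/42 ∈ [11/20, 1) → index 4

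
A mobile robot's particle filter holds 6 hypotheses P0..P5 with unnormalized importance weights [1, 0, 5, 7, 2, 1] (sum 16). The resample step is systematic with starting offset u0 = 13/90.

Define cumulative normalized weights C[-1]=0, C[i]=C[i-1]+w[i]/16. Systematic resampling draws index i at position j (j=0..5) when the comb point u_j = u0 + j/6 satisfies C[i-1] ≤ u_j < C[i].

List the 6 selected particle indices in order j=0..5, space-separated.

C = [1/16, 1/16, 3/8, 13/16, 15/16, 1]
j=0: u_0=13/90 ∈ [1/16, 3/8) → index 2
j=1: u_1=14/45 ∈ [1/16, 3/8) → index 2
j=2: u_2=43/90 ∈ [3/8, 13/16) → index 3
j=3: u_3=29/45 ∈ [3/8, 13/16) → index 3
j=4: u_4=73/90 ∈ [3/8, 13/16) → index 3
j=5: u_5=44/45 ∈ [15/16, 1) → index 5

2 2 3 3 3 5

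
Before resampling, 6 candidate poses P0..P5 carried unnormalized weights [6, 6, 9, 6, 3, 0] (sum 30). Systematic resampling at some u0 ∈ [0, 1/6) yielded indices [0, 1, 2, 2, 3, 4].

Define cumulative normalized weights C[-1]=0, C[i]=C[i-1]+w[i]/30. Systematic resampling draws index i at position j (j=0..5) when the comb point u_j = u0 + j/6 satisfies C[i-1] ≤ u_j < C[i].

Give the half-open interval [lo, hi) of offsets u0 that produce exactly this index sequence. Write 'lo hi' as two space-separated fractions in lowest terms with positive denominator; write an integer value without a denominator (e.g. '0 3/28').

1/15 1/6

C = [1/5, 2/5, 7/10, 9/10, 1, 1]
j=0 picked index 0: u0 ∈ [0, 1/5)
j=1 picked index 1: u0 ∈ [1/30, 7/30)
j=2 picked index 2: u0 ∈ [1/15, 11/30)
j=3 picked index 2: u0 ∈ [-1/10, 1/5)
j=4 picked index 3: u0 ∈ [1/30, 7/30)
j=5 picked index 4: u0 ∈ [1/15, 1/6)
intersection: [1/15, 1/6)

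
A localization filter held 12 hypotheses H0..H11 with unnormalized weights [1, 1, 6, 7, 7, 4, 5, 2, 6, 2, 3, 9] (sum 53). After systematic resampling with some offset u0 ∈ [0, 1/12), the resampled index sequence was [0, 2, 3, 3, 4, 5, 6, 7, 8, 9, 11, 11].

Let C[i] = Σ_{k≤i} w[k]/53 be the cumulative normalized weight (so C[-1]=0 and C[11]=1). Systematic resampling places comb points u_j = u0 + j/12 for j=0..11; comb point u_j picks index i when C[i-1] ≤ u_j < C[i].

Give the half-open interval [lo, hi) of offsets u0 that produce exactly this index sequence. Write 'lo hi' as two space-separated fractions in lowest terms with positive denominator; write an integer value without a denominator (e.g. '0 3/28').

1/636 1/53

C = [1/53, 2/53, 8/53, 15/53, 22/53, 26/53, 31/53, 33/53, 39/53, 41/53, 44/53, 1]
j=0 picked index 0: u0 ∈ [0, 1/53)
j=1 picked index 2: u0 ∈ [-29/636, 43/636)
j=2 picked index 3: u0 ∈ [-5/318, 37/318)
j=3 picked index 3: u0 ∈ [-21/212, 7/212)
j=4 picked index 4: u0 ∈ [-8/159, 13/159)
j=5 picked index 5: u0 ∈ [-1/636, 47/636)
j=6 picked index 6: u0 ∈ [-1/106, 9/106)
j=7 picked index 7: u0 ∈ [1/636, 25/636)
j=8 picked index 8: u0 ∈ [-7/159, 11/159)
j=9 picked index 9: u0 ∈ [-3/212, 5/212)
j=10 picked index 11: u0 ∈ [-1/318, 1/6)
j=11 picked index 11: u0 ∈ [-55/636, 1/12)
intersection: [1/636, 1/53)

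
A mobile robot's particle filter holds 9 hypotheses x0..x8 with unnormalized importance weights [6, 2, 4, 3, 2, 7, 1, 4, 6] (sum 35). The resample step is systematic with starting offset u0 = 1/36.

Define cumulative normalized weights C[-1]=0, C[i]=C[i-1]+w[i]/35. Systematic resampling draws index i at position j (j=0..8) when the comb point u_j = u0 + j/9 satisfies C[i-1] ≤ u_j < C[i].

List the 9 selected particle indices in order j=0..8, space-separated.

0 0 2 3 4 5 6 7 8

C = [6/35, 8/35, 12/35, 3/7, 17/35, 24/35, 5/7, 29/35, 1]
j=0: u_0=1/36 ∈ [0, 6/35) → index 0
j=1: u_1=5/36 ∈ [0, 6/35) → index 0
j=2: u_2=1/4 ∈ [8/35, 12/35) → index 2
j=3: u_3=13/36 ∈ [12/35, 3/7) → index 3
j=4: u_4=17/36 ∈ [3/7, 17/35) → index 4
j=5: u_5=7/12 ∈ [17/35, 24/35) → index 5
j=6: u_6=25/36 ∈ [24/35, 5/7) → index 6
j=7: u_7=29/36 ∈ [5/7, 29/35) → index 7
j=8: u_8=11/12 ∈ [29/35, 1) → index 8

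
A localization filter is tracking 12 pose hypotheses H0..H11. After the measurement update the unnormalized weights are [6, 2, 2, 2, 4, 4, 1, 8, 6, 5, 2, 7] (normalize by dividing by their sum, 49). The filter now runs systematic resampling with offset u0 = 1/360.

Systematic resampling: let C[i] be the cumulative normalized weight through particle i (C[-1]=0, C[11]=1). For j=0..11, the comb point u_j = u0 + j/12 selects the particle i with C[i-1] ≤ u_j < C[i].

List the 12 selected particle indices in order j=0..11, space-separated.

C = [6/49, 8/49, 10/49, 12/49, 16/49, 20/49, 3/7, 29/49, 5/7, 40/49, 6/7, 1]
j=0: u_0=1/360 ∈ [0, 6/49) → index 0
j=1: u_1=31/360 ∈ [0, 6/49) → index 0
j=2: u_2=61/360 ∈ [8/49, 10/49) → index 2
j=3: u_3=91/360 ∈ [12/49, 16/49) → index 4
j=4: u_4=121/360 ∈ [16/49, 20/49) → index 5
j=5: u_5=151/360 ∈ [20/49, 3/7) → index 6
j=6: u_6=181/360 ∈ [3/7, 29/49) → index 7
j=7: u_7=211/360 ∈ [3/7, 29/49) → index 7
j=8: u_8=241/360 ∈ [29/49, 5/7) → index 8
j=9: u_9=271/360 ∈ [5/7, 40/49) → index 9
j=10: u_10=301/360 ∈ [40/49, 6/7) → index 10
j=11: u_11=331/360 ∈ [6/7, 1) → index 11

0 0 2 4 5 6 7 7 8 9 10 11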